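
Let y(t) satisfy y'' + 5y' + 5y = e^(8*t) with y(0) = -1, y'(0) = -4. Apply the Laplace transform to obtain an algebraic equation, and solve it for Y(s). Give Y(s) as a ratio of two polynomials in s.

Take the Laplace transform of both sides.
With L{y''} = s^2 Y - s·y(0) - y'(0) and L{y'} = sY - y(0), with y(0) = -1, y'(0) = -4: the LHS transforms to (s^2 + 5*s + 5)Y - (-s - 9).
The right side is L{e^(8*t)} = 1/(s - 8).
So (s^2 + 5*s + 5)Y = 1/(s - 8) + (-s - 9).
Divide through and combine into a single rational function.

Y(s) = (-s^2 - s + 73)/(s^3 - 3*s^2 - 35*s - 40)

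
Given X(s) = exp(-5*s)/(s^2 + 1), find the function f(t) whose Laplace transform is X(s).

The factor e^(-5s) signals a time shift by c = 5 (second shifting theorem).
L{sin(t)} = 1/(s^2 + 1), so L^-1{1/(s^2 + 1)} = sin(t).
Hence the inverse is u(t - 5) times that function evaluated at t - 5.

f(t) = Heaviside(t - 5)*(sin(t - 5))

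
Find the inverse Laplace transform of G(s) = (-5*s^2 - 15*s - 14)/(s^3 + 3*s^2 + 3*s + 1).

Factor the denominator: s^3 + 3*s^2 + 3*s + 1 = (s + 1)^3.
Partial fraction decomposition gives [-5/(s + 1)] + [-5/(s + 1)^2] + [-4/(s + 1)^3].
Invert each term: -5/(s + 1) ↔ -5e^(-t); -5/(s + 1)^2 ↔ -5t·e^(-t); -4/(s + 1)^3 ↔ (-2)t^2·e^(-t).

-2*t^2*exp(-t) - 5*t*exp(-t) - 5*exp(-t)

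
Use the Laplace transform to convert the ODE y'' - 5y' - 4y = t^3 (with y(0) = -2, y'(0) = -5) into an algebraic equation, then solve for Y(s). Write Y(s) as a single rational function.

Y(s) = (-2*s^5 + 5*s^4 + 6)/(s^6 - 5*s^5 - 4*s^4)

Transform both sides with L{·}.
The derivative rules (L{y''} = s^2 Y - s·y(0) - y'(0) and L{y'} = sY - y(0), with y(0) = -2, y'(0) = -5) turn the left side into (s^2 - 5*s - 4)Y - (-2*s + 5).
The right side is L{t^3} = 6/s^4.
So (s^2 - 5*s - 4)Y = 6/s^4 + (-2*s + 5).
Divide through and combine into a single rational function.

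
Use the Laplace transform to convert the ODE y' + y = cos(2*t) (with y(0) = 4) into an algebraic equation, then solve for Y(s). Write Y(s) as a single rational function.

Y(s) = (4*s^2 + s + 16)/(s^3 + s^2 + 4*s + 4)

Take the Laplace transform of both sides.
Using L{y'} = sY - y(0) = sY - 4, the left side becomes (s + 1)Y - (4).
The right side is L{cos(2*t)} = s/(s^2 + 4).
So (s + 1)Y = s/(s^2 + 4) + (4).
Solve for Y(s) and write it as one ratio of polynomials.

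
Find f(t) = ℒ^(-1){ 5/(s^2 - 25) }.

f(t) = sinh(5*t)

Since L{sinh(5t)} = 5/(s^2 - 25), the inverse is sinh(5*t).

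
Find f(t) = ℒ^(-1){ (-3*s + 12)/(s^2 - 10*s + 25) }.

Factor the denominator: s^2 - 10*s + 25 = (s - 5)^2.
Partial fraction decomposition gives [-3/(s - 5)] + [-3/(s - 5)^2].
Invert each term: -3/(s - 5) ↔ -3e^(5t); -3/(s - 5)^2 ↔ -3t·e^(5t).

f(t) = -3*t*exp(5*t) - 3*exp(5*t)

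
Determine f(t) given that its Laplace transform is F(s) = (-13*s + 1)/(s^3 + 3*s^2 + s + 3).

f(t) = -sin(t) - 4*cos(t) + 4*exp(-3*t)

Factor the denominator: s^3 + 3*s^2 + s + 3 = (s + 3)*(s^2 + 1).
Partial fraction decomposition gives [4/(s + 3)] + [-4*s/(s^2 + 1)] + [-1/(s^2 + 1)].
Invert each term: 4/(s + 3) ↔ 4e^(-3t); -4·s/(s^2 + 1) ↔ -4cos(t); -1·1/(s^2 + 1) ↔ -sin(t).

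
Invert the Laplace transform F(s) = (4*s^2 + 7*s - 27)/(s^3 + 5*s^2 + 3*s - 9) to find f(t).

Factor the denominator: s^3 + 5*s^2 + 3*s - 9 = (s - 1)*(s + 3)^2.
Partial fraction decomposition gives [5/(s + 3)] + [3/(s + 3)^2] + [-1/(s - 1)].
Invert each term: 5/(s + 3) ↔ 5e^(-3t); 3/(s + 3)^2 ↔ 3t·e^(-3t); -1/(s - 1) ↔ -e^(t).

f(t) = 3*t*exp(-3*t) - exp(t) + 5*exp(-3*t)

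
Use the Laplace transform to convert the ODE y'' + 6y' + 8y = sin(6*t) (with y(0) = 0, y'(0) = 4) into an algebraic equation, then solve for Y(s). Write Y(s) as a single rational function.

Y(s) = (4*s^2 + 150)/(s^4 + 6*s^3 + 44*s^2 + 216*s + 288)

Laplace-transform each side.
With L{y''} = s^2 Y - s·y(0) - y'(0) and L{y'} = sY - y(0), with y(0) = 0, y'(0) = 4: the LHS transforms to (s^2 + 6*s + 8)Y - (4).
The right side is L{sin(6*t)} = 6/(s^2 + 36).
So (s^2 + 6*s + 8)Y = 6/(s^2 + 36) + (4).
Divide through and combine into a single rational function.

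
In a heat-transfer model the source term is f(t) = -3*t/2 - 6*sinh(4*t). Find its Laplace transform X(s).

The transform is linear, so treat each term independently.
(-6)·[L{sinh(4t)} = 4/(s^2 - 16)]; (-3/2)·[L{t} = 1!/s^2 = 1/s^2].

X(s) = -24/(s^2 - 16) - 3/(2*s^2)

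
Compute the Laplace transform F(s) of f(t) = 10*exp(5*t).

L{10} = 10/s.
By the first shifting theorem, multiplying by e^(5t) replaces s with s - 5.

F(s) = 10/(s - 5)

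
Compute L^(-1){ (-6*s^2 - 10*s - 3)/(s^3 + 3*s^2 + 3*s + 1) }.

Factor the denominator: s^3 + 3*s^2 + 3*s + 1 = (s + 1)^3.
Partial fraction decomposition gives [-6/(s + 1)] + [2/(s + 1)^2] + [(s + 1)^(-3)].
Invert each term: -6/(s + 1) ↔ -6e^(-t); 2/(s + 1)^2 ↔ 2t·e^(-t); 1/(s + 1)^3 ↔ (1/2)t^2·e^(-t).

t^2*exp(-t)/2 + 2*t*exp(-t) - 6*exp(-t)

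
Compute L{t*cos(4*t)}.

(s - 4)*(s + 4)/(s^2 + 16)^2

L{cos(4t)} = s/(s^2 + 16).
Then apply L{t·g(t)} = -d/ds[G(s)] with G(s) = s/(s^2 + 16):
differentiating 1 time and applying the sign gives (s - 4)*(s + 4)/(s^2 + 16)^2.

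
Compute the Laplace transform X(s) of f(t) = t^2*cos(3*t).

L{cos(3t)} = s/(s^2 + 9).
Then apply L{t^2·g(t)} = (-1)^2 d^2/ds^2[G(s)] with G(s) = s/(s^2 + 9):
differentiating 2 times and applying the sign gives 2*s*(s^2 - 27)/(s^2 + 9)^3.

X(s) = 2*s*(s^2 - 27)/(s^2 + 9)^3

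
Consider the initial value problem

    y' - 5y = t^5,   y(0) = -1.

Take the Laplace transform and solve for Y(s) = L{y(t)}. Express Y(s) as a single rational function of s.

Y(s) = (-s^6 + 120)/(s^7 - 5*s^6)

Laplace-transform each side.
Using L{y'} = sY - y(0) = sY - (-1), the left side becomes (s - 5)Y - (-1).
The right side is L{t^5} = 120/s^6.
So (s - 5)Y = 120/s^6 + (-1).
Isolate Y and clear denominators.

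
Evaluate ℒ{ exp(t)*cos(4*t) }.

(s - 1)/((s - 1)^2 + 16)

L{cos(4t)} = s/(s^2 + 16).
By the first shifting theorem, multiplying by e^(t) replaces s with s - 1.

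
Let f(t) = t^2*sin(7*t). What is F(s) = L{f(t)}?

L{sin(7t)} = 7/(s^2 + 49).
Then apply L{t^2·g(t)} = (-1)^2 d^2/ds^2[G(s)] with G(s) = 7/(s^2 + 49):
differentiating 2 times and applying the sign gives 14*(3*s^2 - 49)/(s^2 + 49)^3.

F(s) = 14*(3*s^2 - 49)/(s^2 + 49)^3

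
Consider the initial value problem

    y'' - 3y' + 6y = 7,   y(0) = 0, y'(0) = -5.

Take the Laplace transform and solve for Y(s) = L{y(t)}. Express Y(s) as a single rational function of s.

Take the Laplace transform of both sides.
The derivative rules (L{y''} = s^2 Y - s·y(0) - y'(0) and L{y'} = sY - y(0), with y(0) = 0, y'(0) = -5) turn the left side into (s^2 - 3*s + 6)Y - (-5).
The right side is L{7} = 7/s.
So (s^2 - 3*s + 6)Y = 7/s + (-5).
Isolate Y and clear denominators.

Y(s) = (-5*s + 7)/(s^3 - 3*s^2 + 6*s)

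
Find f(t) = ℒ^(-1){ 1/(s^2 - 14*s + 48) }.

f(t) = exp(7*t)*sinh(t)

Rewrite the denominator: s^2 - 14*s + 48 = (s - 7)^2 - 1.
The form in (s - 7) signals a first-shifting-theorem factor e^(7t).
Since L{sinh(t)} = 1/(s^2 - 1), the inverse is e^(7*t)*sinh(t).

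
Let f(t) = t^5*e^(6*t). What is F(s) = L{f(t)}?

L{t^5} = 5!/s^6 = 120/s^6.
By the first shifting theorem, multiplying by e^(6t) replaces s with s - 6.

F(s) = 120/(s - 6)^6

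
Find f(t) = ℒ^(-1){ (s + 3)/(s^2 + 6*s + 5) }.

f(t) = exp(-3*t)*cosh(2*t)

Rewrite the denominator: s^2 + 6*s + 5 = (s + 3)^2 - 4.
The form in (s + 3) signals a first-shifting-theorem factor e^(-3t).
Since L{cosh(2t)} = s/(s^2 - 4), the inverse is e^(-3*t)*cosh(2*t).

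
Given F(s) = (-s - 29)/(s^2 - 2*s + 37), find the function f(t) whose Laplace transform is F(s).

Complete the square in the denominator: s^2 - 2*s + 37 = (s - 1)^2 + 6^2.
Split the numerator to match: -s - 29 = -1·(s - 1) - 5·6.
Invert each term: -1·(s - 1)/((s - 1)^2 + 36) ↔ -e^(t)cos(6t); -5·6/((s - 1)^2 + 36) ↔ -5e^(t)sin(6t).

f(t) = -5*exp(t)*sin(6*t) - exp(t)*cos(6*t)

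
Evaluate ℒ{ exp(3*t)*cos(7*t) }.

L{cos(7t)} = s/(s^2 + 49).
By the first shifting theorem, multiplying by e^(3t) replaces s with s - 3.

(s - 3)/((s - 3)^2 + 49)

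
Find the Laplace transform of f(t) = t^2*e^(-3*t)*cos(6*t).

L{cos(6t)} = s/(s^2 + 36).
Multiplying by e^(-3t) shifts s → s + 3, so L{e^(-3*t)*cos(6*t)} = (s + 3)/((s + 3)^2 + 36).
Then apply L{t^2·g(t)} = (-1)^2 d^2/ds^2[H(s)] with H(s) = (s + 3)/((s + 3)^2 + 36):
differentiating 2 times and applying the sign gives 2*(s + 3)*(s^2 + 6*s - 99)/(s^2 + 6*s + 45)^3.

2*(s + 3)*(s^2 + 6*s - 99)/(s^2 + 6*s + 45)^3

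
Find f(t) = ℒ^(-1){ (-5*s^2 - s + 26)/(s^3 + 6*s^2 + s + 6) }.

f(t) = 5*sin(t) - cos(t) - 4*exp(-6*t)

Factor the denominator: s^3 + 6*s^2 + s + 6 = (s + 6)*(s^2 + 1).
Partial fraction decomposition gives [-4/(s + 6)] + [-s/(s^2 + 1)] + [5/(s^2 + 1)].
Invert each term: -4/(s + 6) ↔ -4e^(-6t); -1·s/(s^2 + 1) ↔ -cos(t); 5·1/(s^2 + 1) ↔ 5sin(t).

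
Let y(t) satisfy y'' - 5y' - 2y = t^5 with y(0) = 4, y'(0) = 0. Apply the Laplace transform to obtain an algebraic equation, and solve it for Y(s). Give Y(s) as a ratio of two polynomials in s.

Y(s) = (4*s^7 - 20*s^6 + 120)/(s^8 - 5*s^7 - 2*s^6)

Laplace-transform each side.
With L{y''} = s^2 Y - s·y(0) - y'(0) and L{y'} = sY - y(0), with y(0) = 4, y'(0) = 0: the LHS transforms to (s^2 - 5*s - 2)Y - (4*s - 20).
The right side is L{t^5} = 120/s^6.
So (s^2 - 5*s - 2)Y = 120/s^6 + (4*s - 20).
Divide through and combine into a single rational function.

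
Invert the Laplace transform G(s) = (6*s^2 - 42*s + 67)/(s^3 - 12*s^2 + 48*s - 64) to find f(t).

f(t) = -5*t^2*exp(4*t)/2 + 6*t*exp(4*t) + 6*exp(4*t)

Factor the denominator: s^3 - 12*s^2 + 48*s - 64 = (s - 4)^3.
Partial fraction decomposition gives [6/(s - 4)] + [6/(s - 4)^2] + [-5/(s - 4)^3].
Invert each term: 6/(s - 4) ↔ 6e^(4t); 6/(s - 4)^2 ↔ 6t·e^(4t); -5/(s - 4)^3 ↔ (-5/2)t^2·e^(4t).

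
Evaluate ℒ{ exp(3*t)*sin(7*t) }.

7/((s - 3)^2 + 49)

L{sin(7t)} = 7/(s^2 + 49).
By the first shifting theorem, multiplying by e^(3t) replaces s with s - 3.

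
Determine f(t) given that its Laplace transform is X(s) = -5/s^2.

Since L{t} = 1!/s^2 = 1/s^2, the inverse is t, scaled by -5.

f(t) = -5*t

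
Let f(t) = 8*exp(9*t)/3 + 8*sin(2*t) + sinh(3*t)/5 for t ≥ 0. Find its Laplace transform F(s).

Apply the Laplace transform termwise.
(1/5)·[L{sinh(3t)} = 3/(s^2 - 9)]; (8/3)·[L{e^(9t)} = 1/(s - 9)]; (8)·[L{sin(2t)} = 2/(s^2 + 4)].

F(s) = 16/(s^2 + 4) + 3/(5*(s^2 - 9)) + 8/(3*(s - 9))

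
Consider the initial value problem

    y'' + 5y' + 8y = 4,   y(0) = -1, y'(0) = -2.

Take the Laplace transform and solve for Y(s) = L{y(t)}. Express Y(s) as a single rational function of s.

Y(s) = (-s^2 - 7*s + 4)/(s^3 + 5*s^2 + 8*s)

Take the Laplace transform of both sides.
Using L{y''} = s^2 Y - s·y(0) - y'(0) and L{y'} = sY - y(0), with y(0) = -1, y'(0) = -2, the left side becomes (s^2 + 5*s + 8)Y - (-s - 7).
The right side is L{4} = 4/s.
So (s^2 + 5*s + 8)Y = 4/s + (-s - 7).
Isolate Y and clear denominators.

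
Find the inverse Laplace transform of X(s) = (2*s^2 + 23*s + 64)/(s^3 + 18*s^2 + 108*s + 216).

Factor the denominator: s^3 + 18*s^2 + 108*s + 216 = (s + 6)^3.
Partial fraction decomposition gives [2/(s + 6)] + [-1/(s + 6)^2] + [-2/(s + 6)^3].
Invert each term: 2/(s + 6) ↔ 2e^(-6t); -1/(s + 6)^2 ↔ -t·e^(-6t); -2/(s + 6)^3 ↔ (-1)t^2·e^(-6t).

-t^2*exp(-6*t) - t*exp(-6*t) + 2*exp(-6*t)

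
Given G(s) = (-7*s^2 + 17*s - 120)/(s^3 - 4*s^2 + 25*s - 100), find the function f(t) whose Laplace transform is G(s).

Factor the denominator: s^3 - 4*s^2 + 25*s - 100 = (s - 4)*(s^2 + 25).
Partial fraction decomposition gives [-4/(s - 4)] + [-3*s/(s^2 + 25)] + [5/(s^2 + 25)].
Invert each term: -4/(s - 4) ↔ -4e^(4t); -3·s/(s^2 + 25) ↔ -3cos(5t); 1·5/(s^2 + 25) ↔ sin(5t).

f(t) = -4*exp(4*t) + sin(5*t) - 3*cos(5*t)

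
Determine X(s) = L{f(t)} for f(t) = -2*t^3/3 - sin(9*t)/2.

X(s) = -9/(2*(s^2 + 81)) - 4/s^4

By linearity of the Laplace transform, transform each term separately.
(-2/3)·[L{t^3} = 3!/s^4 = 6/s^4]; (-1/2)·[L{sin(9t)} = 9/(s^2 + 81)].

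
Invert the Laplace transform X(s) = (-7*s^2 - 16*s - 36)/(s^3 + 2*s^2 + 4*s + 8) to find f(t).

Factor the denominator: s^3 + 2*s^2 + 4*s + 8 = (s + 2)*(s^2 + 4).
Partial fraction decomposition gives [-4/(s + 2)] + [-3*s/(s^2 + 4)] + [-10/(s^2 + 4)].
Invert each term: -4/(s + 2) ↔ -4e^(-2t); -3·s/(s^2 + 4) ↔ -3cos(2t); -5·2/(s^2 + 4) ↔ -5sin(2t).

f(t) = -5*sin(2*t) - 3*cos(2*t) - 4*exp(-2*t)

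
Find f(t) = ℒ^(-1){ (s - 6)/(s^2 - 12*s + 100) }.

Rewrite the denominator: s^2 - 12*s + 100 = (s - 6)^2 + 64.
The form in (s - 6) signals a first-shifting-theorem factor e^(6t).
Since L{cos(8t)} = s/(s^2 + 64), the inverse is e^(6*t)*cos(8*t).

f(t) = exp(6*t)*cos(8*t)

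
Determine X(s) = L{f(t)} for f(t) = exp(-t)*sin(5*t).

L{sin(5t)} = 5/(s^2 + 25).
By the first shifting theorem, multiplying by e^(-t) replaces s with s + 1.

X(s) = 5/((s + 1)^2 + 25)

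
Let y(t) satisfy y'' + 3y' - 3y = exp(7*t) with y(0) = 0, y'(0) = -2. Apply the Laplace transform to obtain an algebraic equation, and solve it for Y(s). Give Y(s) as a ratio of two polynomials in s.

Y(s) = (-2*s + 15)/(s^3 - 4*s^2 - 24*s + 21)

Laplace-transform each side.
The derivative rules (L{y''} = s^2 Y - s·y(0) - y'(0) and L{y'} = sY - y(0), with y(0) = 0, y'(0) = -2) turn the left side into (s^2 + 3*s - 3)Y - (-2).
The right side is L{exp(7*t)} = 1/(s - 7).
So (s^2 + 3*s - 3)Y = 1/(s - 7) + (-2).
Solve for Y(s) and write it as one ratio of polynomials.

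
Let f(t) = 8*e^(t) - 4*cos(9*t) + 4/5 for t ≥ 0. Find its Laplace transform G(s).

G(s) = -4*s/(s^2 + 81) + 8/(s - 1) + 4/(5*s)

The transform is linear, so treat each term independently.
(8)·[L{e^(t)} = 1/(s - 1)]; (-4)·[L{cos(9t)} = s/(s^2 + 81)]; L{4/5} = (4/5)/s.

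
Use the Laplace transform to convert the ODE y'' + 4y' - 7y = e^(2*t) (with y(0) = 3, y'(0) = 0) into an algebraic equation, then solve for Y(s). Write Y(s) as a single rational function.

Take the Laplace transform of both sides.
The derivative rules (L{y''} = s^2 Y - s·y(0) - y'(0) and L{y'} = sY - y(0), with y(0) = 3, y'(0) = 0) turn the left side into (s^2 + 4*s - 7)Y - (3*s + 12).
The right side is L{e^(2*t)} = 1/(s - 2).
So (s^2 + 4*s - 7)Y = 1/(s - 2) + (3*s + 12).
Solve for Y(s) and write it as one ratio of polynomials.

Y(s) = (3*s^2 + 6*s - 23)/(s^3 + 2*s^2 - 15*s + 14)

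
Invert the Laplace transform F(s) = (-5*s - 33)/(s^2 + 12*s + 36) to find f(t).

Factor the denominator: s^2 + 12*s + 36 = (s + 6)^2.
Partial fraction decomposition gives [-5/(s + 6)] + [-3/(s + 6)^2].
Invert each term: -5/(s + 6) ↔ -5e^(-6t); -3/(s + 6)^2 ↔ -3t·e^(-6t).

f(t) = -3*t*exp(-6*t) - 5*exp(-6*t)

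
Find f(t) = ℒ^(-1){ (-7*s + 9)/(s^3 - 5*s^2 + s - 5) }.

Factor the denominator: s^3 - 5*s^2 + s - 5 = (s - 5)*(s^2 + 1).
Partial fraction decomposition gives [-1/(s - 5)] + [s/(s^2 + 1)] + [-2/(s^2 + 1)].
Invert each term: -1/(s - 5) ↔ -e^(5t); 1·s/(s^2 + 1) ↔ cos(t); -2·1/(s^2 + 1) ↔ -2sin(t).

f(t) = -exp(5*t) - 2*sin(t) + cos(t)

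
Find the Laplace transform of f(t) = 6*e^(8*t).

L{6} = 6/s.
By the first shifting theorem, multiplying by e^(8t) replaces s with s - 8.

6/(s - 8)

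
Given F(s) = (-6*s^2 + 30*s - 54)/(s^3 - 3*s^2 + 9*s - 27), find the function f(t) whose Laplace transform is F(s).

f(t) = -exp(3*t) + 5*sin(3*t) - 5*cos(3*t)

Factor the denominator: s^3 - 3*s^2 + 9*s - 27 = (s - 3)*(s^2 + 9).
Partial fraction decomposition gives [-1/(s - 3)] + [-5*s/(s^2 + 9)] + [15/(s^2 + 9)].
Invert each term: -1/(s - 3) ↔ -e^(3t); -5·s/(s^2 + 9) ↔ -5cos(3t); 5·3/(s^2 + 9) ↔ 5sin(3t).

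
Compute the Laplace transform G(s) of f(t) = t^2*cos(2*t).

G(s) = 2*s*(s^2 - 12)/(s^2 + 4)^3

L{cos(2t)} = s/(s^2 + 4).
Then apply L{t^2·g(t)} = (-1)^2 d^2/ds^2[H(s)] with H(s) = s/(s^2 + 4):
differentiating 2 times and applying the sign gives 2*s*(s^2 - 12)/(s^2 + 4)^3.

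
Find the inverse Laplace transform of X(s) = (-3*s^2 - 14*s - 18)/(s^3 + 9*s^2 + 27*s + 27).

-3*t^2*exp(-3*t)/2 + 4*t*exp(-3*t) - 3*exp(-3*t)

Factor the denominator: s^3 + 9*s^2 + 27*s + 27 = (s + 3)^3.
Partial fraction decomposition gives [-3/(s + 3)] + [4/(s + 3)^2] + [-3/(s + 3)^3].
Invert each term: -3/(s + 3) ↔ -3e^(-3t); 4/(s + 3)^2 ↔ 4t·e^(-3t); -3/(s + 3)^3 ↔ (-3/2)t^2·e^(-3t).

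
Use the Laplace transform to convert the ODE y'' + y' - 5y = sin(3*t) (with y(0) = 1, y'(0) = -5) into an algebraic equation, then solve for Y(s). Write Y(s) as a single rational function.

Apply the Laplace transform to the equation.
Using L{y''} = s^2 Y - s·y(0) - y'(0) and L{y'} = sY - y(0), with y(0) = 1, y'(0) = -5, the left side becomes (s^2 + s - 5)Y - (s - 4).
The right side is L{sin(3*t)} = 3/(s^2 + 9).
So (s^2 + s - 5)Y = 3/(s^2 + 9) + (s - 4).
Divide through and combine into a single rational function.

Y(s) = (s^3 - 4*s^2 + 9*s - 33)/(s^4 + s^3 + 4*s^2 + 9*s - 45)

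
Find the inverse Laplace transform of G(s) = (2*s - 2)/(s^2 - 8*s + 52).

Complete the square in the denominator: s^2 - 8*s + 52 = (s - 4)^2 + 6^2.
Split the numerator to match: 2*s - 2 = 2·(s - 4) + 1·6.
Invert each term: 2·(s - 4)/((s - 4)^2 + 36) ↔ 2e^(4t)cos(6t); 1·6/((s - 4)^2 + 36) ↔ e^(4t)sin(6t).

exp(4*t)*sin(6*t) + 2*exp(4*t)*cos(6*t)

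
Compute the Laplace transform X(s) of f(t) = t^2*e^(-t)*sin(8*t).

X(s) = 16*(3*s^2 + 6*s - 61)/(s^2 + 2*s + 65)^3

L{sin(8t)} = 8/(s^2 + 64).
Multiplying by e^(-t) shifts s → s + 1, so L{e^(-t)*sin(8*t)} = 8/((s + 1)^2 + 64).
Then apply L{t^2·g(t)} = (-1)^2 d^2/ds^2[G(s)] with G(s) = 8/((s + 1)^2 + 64):
differentiating 2 times and applying the sign gives 16*(3*s^2 + 6*s - 61)/(s^2 + 2*s + 65)^3.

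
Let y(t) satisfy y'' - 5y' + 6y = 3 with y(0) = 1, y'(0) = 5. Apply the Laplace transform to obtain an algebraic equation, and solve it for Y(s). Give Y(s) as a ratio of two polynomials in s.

Transform both sides with L{·}.
The derivative rules (L{y''} = s^2 Y - s·y(0) - y'(0) and L{y'} = sY - y(0), with y(0) = 1, y'(0) = 5) turn the left side into (s^2 - 5*s + 6)Y - (s).
The right side is L{3} = 3/s.
So (s^2 - 5*s + 6)Y = 3/s + (s).
Divide through and combine into a single rational function.

Y(s) = (s^2 + 3)/(s^3 - 5*s^2 + 6*s)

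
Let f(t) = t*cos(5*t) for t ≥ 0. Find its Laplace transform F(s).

L{cos(5t)} = s/(s^2 + 25).
Then apply L{t·g(t)} = -d/ds[G(s)] with G(s) = s/(s^2 + 25):
differentiating 1 time and applying the sign gives (s - 5)*(s + 5)/(s^2 + 25)^2.

F(s) = (s - 5)*(s + 5)/(s^2 + 25)^2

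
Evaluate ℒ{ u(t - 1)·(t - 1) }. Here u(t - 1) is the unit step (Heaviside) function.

exp(-s)/s^2

By the second shifting theorem, L{u(t - c)·g(t - c)} = e^(-cs)·G(s) with c = 1 and G(s) = L{g(t)}.
L{t} = 1!/s^2 = 1/s^2.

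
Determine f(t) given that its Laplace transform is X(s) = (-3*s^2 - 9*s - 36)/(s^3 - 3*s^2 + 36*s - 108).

f(t) = -2*exp(3*t) - 2*sin(6*t) - cos(6*t)

Factor the denominator: s^3 - 3*s^2 + 36*s - 108 = (s - 3)*(s^2 + 36).
Partial fraction decomposition gives [-2/(s - 3)] + [-s/(s^2 + 36)] + [-12/(s^2 + 36)].
Invert each term: -2/(s - 3) ↔ -2e^(3t); -1·s/(s^2 + 36) ↔ -cos(6t); -2·6/(s^2 + 36) ↔ -2sin(6t).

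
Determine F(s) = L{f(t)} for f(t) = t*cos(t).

F(s) = (s - 1)*(s + 1)/(s^2 + 1)^2

L{cos(t)} = s/(s^2 + 1).
Then apply L{t·g(t)} = -d/ds[G(s)] with G(s) = s/(s^2 + 1):
differentiating 1 time and applying the sign gives (s - 1)*(s + 1)/(s^2 + 1)^2.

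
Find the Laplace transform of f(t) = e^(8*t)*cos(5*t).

L{cos(5t)} = s/(s^2 + 25).
By the first shifting theorem, multiplying by e^(8t) replaces s with s - 8.

(s - 8)/((s - 8)^2 + 25)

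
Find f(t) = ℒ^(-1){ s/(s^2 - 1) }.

f(t) = cosh(t)

Since L{cosh(t)} = s/(s^2 - 1), the inverse is cosh(t).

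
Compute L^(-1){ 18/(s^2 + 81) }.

Since L{sin(9t)} = 9/(s^2 + 81), the inverse is sin(9*t), scaled by 2.

2*sin(9*t)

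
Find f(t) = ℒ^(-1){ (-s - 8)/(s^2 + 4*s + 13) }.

f(t) = -2*exp(-2*t)*sin(3*t) - exp(-2*t)*cos(3*t)

Complete the square in the denominator: s^2 + 4*s + 13 = (s + 2)^2 + 3^2.
Split the numerator to match: -s - 8 = -1·(s + 2) - 2·3.
Invert each term: -1·(s + 2)/((s + 2)^2 + 9) ↔ -e^(-2t)cos(3t); -2·3/((s + 2)^2 + 9) ↔ -2e^(-2t)sin(3t).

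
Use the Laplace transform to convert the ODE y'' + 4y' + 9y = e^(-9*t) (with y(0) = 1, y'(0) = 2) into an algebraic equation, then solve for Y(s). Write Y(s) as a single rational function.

Take the Laplace transform of both sides.
The derivative rules (L{y''} = s^2 Y - s·y(0) - y'(0) and L{y'} = sY - y(0), with y(0) = 1, y'(0) = 2) turn the left side into (s^2 + 4*s + 9)Y - (s + 6).
The right side is L{e^(-9*t)} = 1/(s + 9).
So (s^2 + 4*s + 9)Y = 1/(s + 9) + (s + 6).
Solve for Y(s) and write it as one ratio of polynomials.

Y(s) = (s^2 + 15*s + 55)/(s^3 + 13*s^2 + 45*s + 81)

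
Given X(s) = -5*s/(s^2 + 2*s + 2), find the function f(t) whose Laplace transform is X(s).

f(t) = 5*exp(-t)*sin(t) - 5*exp(-t)*cos(t)

Complete the square in the denominator: s^2 + 2*s + 2 = (s + 1)^2 + 1^2.
Split the numerator to match: -5*s = -5·(s + 1) + 5·1.
Invert each term: -5·(s + 1)/((s + 1)^2 + 1) ↔ -5e^(-t)cos(t); 5·1/((s + 1)^2 + 1) ↔ 5e^(-t)sin(t).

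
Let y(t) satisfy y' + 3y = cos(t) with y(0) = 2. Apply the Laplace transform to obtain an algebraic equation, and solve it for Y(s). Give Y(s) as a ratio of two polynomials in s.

Apply the Laplace transform to the equation.
The derivative rules (L{y'} = sY - y(0) = sY - 2) turn the left side into (s + 3)Y - (2).
The right side is L{cos(t)} = s/(s^2 + 1).
So (s + 3)Y = s/(s^2 + 1) + (2).
Isolate Y and clear denominators.

Y(s) = (2*s^2 + s + 2)/(s^3 + 3*s^2 + s + 3)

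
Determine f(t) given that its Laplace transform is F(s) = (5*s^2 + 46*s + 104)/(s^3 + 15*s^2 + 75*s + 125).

f(t) = -t^2*exp(-5*t)/2 - 4*t*exp(-5*t) + 5*exp(-5*t)

Factor the denominator: s^3 + 15*s^2 + 75*s + 125 = (s + 5)^3.
Partial fraction decomposition gives [5/(s + 5)] + [-4/(s + 5)^2] + [-1/(s + 5)^3].
Invert each term: 5/(s + 5) ↔ 5e^(-5t); -4/(s + 5)^2 ↔ -4t·e^(-5t); -1/(s + 5)^3 ↔ (-1/2)t^2·e^(-5t).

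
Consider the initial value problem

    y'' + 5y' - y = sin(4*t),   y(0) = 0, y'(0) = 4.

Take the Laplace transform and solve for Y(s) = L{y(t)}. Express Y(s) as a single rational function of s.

Transform both sides with L{·}.
The derivative rules (L{y''} = s^2 Y - s·y(0) - y'(0) and L{y'} = sY - y(0), with y(0) = 0, y'(0) = 4) turn the left side into (s^2 + 5*s - 1)Y - (4).
The right side is L{sin(4*t)} = 4/(s^2 + 16).
So (s^2 + 5*s - 1)Y = 4/(s^2 + 16) + (4).
Divide through and combine into a single rational function.

Y(s) = (4*s^2 + 68)/(s^4 + 5*s^3 + 15*s^2 + 80*s - 16)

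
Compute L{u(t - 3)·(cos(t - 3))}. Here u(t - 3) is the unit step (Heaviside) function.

s*exp(-3*s)/(s^2 + 1)

By the second shifting theorem, L{u(t - c)·g(t - c)} = e^(-cs)·H(s) with c = 3 and H(s) = L{g(t)}.
L{cos(t)} = s/(s^2 + 1).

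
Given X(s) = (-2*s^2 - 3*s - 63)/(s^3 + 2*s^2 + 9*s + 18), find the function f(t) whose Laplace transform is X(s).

Factor the denominator: s^3 + 2*s^2 + 9*s + 18 = (s + 2)*(s^2 + 9).
Partial fraction decomposition gives [-5/(s + 2)] + [3*s/(s^2 + 9)] + [-9/(s^2 + 9)].
Invert each term: -5/(s + 2) ↔ -5e^(-2t); 3·s/(s^2 + 9) ↔ 3cos(3t); -3·3/(s^2 + 9) ↔ -3sin(3t).

f(t) = -3*sin(3*t) + 3*cos(3*t) - 5*exp(-2*t)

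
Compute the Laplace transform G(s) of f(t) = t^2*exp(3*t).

L{t^2} = 2!/s^3 = 2/s^3.
By the first shifting theorem, multiplying by e^(3t) replaces s with s - 3.

G(s) = 2/(s - 3)^3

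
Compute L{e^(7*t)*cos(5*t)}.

L{cos(5t)} = s/(s^2 + 25).
By the first shifting theorem, multiplying by e^(7t) replaces s with s - 7.

(s - 7)/((s - 7)^2 + 25)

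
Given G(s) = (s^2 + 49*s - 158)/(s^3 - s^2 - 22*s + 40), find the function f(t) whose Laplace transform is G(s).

f(t) = 3*exp(4*t) + 4*exp(2*t) - 6*exp(-5*t)

Factor the denominator: s^3 - s^2 - 22*s + 40 = (s - 4)*(s - 2)*(s + 5).
Partial fraction decomposition gives [3/(s - 4)] + [-6/(s + 5)] + [4/(s - 2)].
Invert each term: 3/(s - 4) ↔ 3e^(4t); -6/(s + 5) ↔ -6e^(-5t); 4/(s - 2) ↔ 4e^(2t).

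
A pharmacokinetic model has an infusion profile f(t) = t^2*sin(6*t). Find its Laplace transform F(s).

F(s) = 36*(s^2 - 12)/(s^2 + 36)^3

L{sin(6t)} = 6/(s^2 + 36).
Then apply L{t^2·g(t)} = (-1)^2 d^2/ds^2[G(s)] with G(s) = 6/(s^2 + 36):
differentiating 2 times and applying the sign gives 36*(s^2 - 12)/(s^2 + 36)^3.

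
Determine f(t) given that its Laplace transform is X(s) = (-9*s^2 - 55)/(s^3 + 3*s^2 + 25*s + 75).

Factor the denominator: s^3 + 3*s^2 + 25*s + 75 = (s + 3)*(s^2 + 25).
Partial fraction decomposition gives [-4/(s + 3)] + [-5*s/(s^2 + 25)] + [15/(s^2 + 25)].
Invert each term: -4/(s + 3) ↔ -4e^(-3t); -5·s/(s^2 + 25) ↔ -5cos(5t); 3·5/(s^2 + 25) ↔ 3sin(5t).

f(t) = 3*sin(5*t) - 5*cos(5*t) - 4*exp(-3*t)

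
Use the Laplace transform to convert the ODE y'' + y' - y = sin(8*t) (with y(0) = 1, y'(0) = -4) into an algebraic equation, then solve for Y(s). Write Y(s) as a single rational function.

Laplace-transform each side.
The derivative rules (L{y''} = s^2 Y - s·y(0) - y'(0) and L{y'} = sY - y(0), with y(0) = 1, y'(0) = -4) turn the left side into (s^2 + s - 1)Y - (s - 3).
The right side is L{sin(8*t)} = 8/(s^2 + 64).
So (s^2 + s - 1)Y = 8/(s^2 + 64) + (s - 3).
Isolate Y and clear denominators.

Y(s) = (s^3 - 3*s^2 + 64*s - 184)/(s^4 + s^3 + 63*s^2 + 64*s - 64)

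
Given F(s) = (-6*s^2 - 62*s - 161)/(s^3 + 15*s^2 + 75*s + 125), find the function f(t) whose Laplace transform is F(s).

Factor the denominator: s^3 + 15*s^2 + 75*s + 125 = (s + 5)^3.
Partial fraction decomposition gives [-6/(s + 5)] + [-2/(s + 5)^2] + [-1/(s + 5)^3].
Invert each term: -6/(s + 5) ↔ -6e^(-5t); -2/(s + 5)^2 ↔ -2t·e^(-5t); -1/(s + 5)^3 ↔ (-1/2)t^2·e^(-5t).

f(t) = -t^2*exp(-5*t)/2 - 2*t*exp(-5*t) - 6*exp(-5*t)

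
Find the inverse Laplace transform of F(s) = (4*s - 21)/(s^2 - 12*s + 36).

Factor the denominator: s^2 - 12*s + 36 = (s - 6)^2.
Partial fraction decomposition gives [4/(s - 6)] + [3/(s - 6)^2].
Invert each term: 4/(s - 6) ↔ 4e^(6t); 3/(s - 6)^2 ↔ 3t·e^(6t).

3*t*exp(6*t) + 4*exp(6*t)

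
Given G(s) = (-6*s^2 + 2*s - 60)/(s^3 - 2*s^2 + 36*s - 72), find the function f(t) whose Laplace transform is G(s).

f(t) = -2*exp(2*t) - sin(6*t) - 4*cos(6*t)

Factor the denominator: s^3 - 2*s^2 + 36*s - 72 = (s - 2)*(s^2 + 36).
Partial fraction decomposition gives [-2/(s - 2)] + [-4*s/(s^2 + 36)] + [-6/(s^2 + 36)].
Invert each term: -2/(s - 2) ↔ -2e^(2t); -4·s/(s^2 + 36) ↔ -4cos(6t); -1·6/(s^2 + 36) ↔ -sin(6t).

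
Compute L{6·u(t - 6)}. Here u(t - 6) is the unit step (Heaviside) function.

6*exp(-6*s)/s

By the second shifting theorem, L{u(t - c)·g(t - c)} = e^(-cs)·H(s) with c = 6 and H(s) = L{g(t)}.
L{6} = 6/s.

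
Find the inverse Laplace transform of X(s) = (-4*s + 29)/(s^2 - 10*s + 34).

Complete the square in the denominator: s^2 - 10*s + 34 = (s - 5)^2 + 3^2.
Split the numerator to match: -4*s + 29 = -4·(s - 5) + 3·3.
Invert each term: -4·(s - 5)/((s - 5)^2 + 9) ↔ -4e^(5t)cos(3t); 3·3/((s - 5)^2 + 9) ↔ 3e^(5t)sin(3t).

3*exp(5*t)*sin(3*t) - 4*exp(5*t)*cos(3*t)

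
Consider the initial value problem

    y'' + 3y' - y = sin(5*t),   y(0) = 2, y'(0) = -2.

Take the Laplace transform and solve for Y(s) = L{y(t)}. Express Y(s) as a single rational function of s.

Y(s) = (2*s^3 + 4*s^2 + 50*s + 105)/(s^4 + 3*s^3 + 24*s^2 + 75*s - 25)

Transform both sides with L{·}.
With L{y''} = s^2 Y - s·y(0) - y'(0) and L{y'} = sY - y(0), with y(0) = 2, y'(0) = -2: the LHS transforms to (s^2 + 3*s - 1)Y - (2*s + 4).
The right side is L{sin(5*t)} = 5/(s^2 + 25).
So (s^2 + 3*s - 1)Y = 5/(s^2 + 25) + (2*s + 4).
Isolate Y and clear denominators.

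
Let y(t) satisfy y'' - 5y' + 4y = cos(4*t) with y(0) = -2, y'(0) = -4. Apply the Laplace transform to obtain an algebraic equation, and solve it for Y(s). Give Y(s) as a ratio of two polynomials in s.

Y(s) = (-2*s^3 + 6*s^2 - 31*s + 96)/(s^4 - 5*s^3 + 20*s^2 - 80*s + 64)

Apply the Laplace transform to the equation.
The derivative rules (L{y''} = s^2 Y - s·y(0) - y'(0) and L{y'} = sY - y(0), with y(0) = -2, y'(0) = -4) turn the left side into (s^2 - 5*s + 4)Y - (-2*s + 6).
The right side is L{cos(4*t)} = s/(s^2 + 16).
So (s^2 - 5*s + 4)Y = s/(s^2 + 16) + (-2*s + 6).
Divide through and combine into a single rational function.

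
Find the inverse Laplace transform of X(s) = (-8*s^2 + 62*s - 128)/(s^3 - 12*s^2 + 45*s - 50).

Factor the denominator: s^3 - 12*s^2 + 45*s - 50 = (s - 5)^2*(s - 2).
Partial fraction decomposition gives [-4/(s - 5)] + [-6/(s - 5)^2] + [-4/(s - 2)].
Invert each term: -4/(s - 5) ↔ -4e^(5t); -6/(s - 5)^2 ↔ -6t·e^(5t); -4/(s - 2) ↔ -4e^(2t).

-6*t*exp(5*t) - 4*exp(5*t) - 4*exp(2*t)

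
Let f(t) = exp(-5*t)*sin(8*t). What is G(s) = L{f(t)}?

L{sin(8t)} = 8/(s^2 + 64).
By the first shifting theorem, multiplying by e^(-5t) replaces s with s + 5.

G(s) = 8/((s + 5)^2 + 64)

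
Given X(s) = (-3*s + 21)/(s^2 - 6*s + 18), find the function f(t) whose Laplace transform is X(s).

Complete the square in the denominator: s^2 - 6*s + 18 = (s - 3)^2 + 3^2.
Split the numerator to match: -3*s + 21 = -3·(s - 3) + 4·3.
Invert each term: -3·(s - 3)/((s - 3)^2 + 9) ↔ -3e^(3t)cos(3t); 4·3/((s - 3)^2 + 9) ↔ 4e^(3t)sin(3t).

f(t) = 4*exp(3*t)*sin(3*t) - 3*exp(3*t)*cos(3*t)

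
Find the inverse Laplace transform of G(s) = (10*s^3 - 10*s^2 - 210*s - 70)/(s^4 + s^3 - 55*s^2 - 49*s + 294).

2*exp(7*t) + 2*exp(2*t) + exp(-3*t) + 5*exp(-7*t)

Factor the denominator: s^4 + s^3 - 55*s^2 - 49*s + 294 = (s - 7)*(s - 2)*(s + 3)*(s + 7).
Partial fraction decomposition gives [2/(s - 7)] + [5/(s + 7)] + [1/(s + 3)] + [2/(s - 2)].
Invert each term: 2/(s - 7) ↔ 2e^(7t); 5/(s + 7) ↔ 5e^(-7t); 1/(s + 3) ↔ e^(-3t); 2/(s - 2) ↔ 2e^(2t).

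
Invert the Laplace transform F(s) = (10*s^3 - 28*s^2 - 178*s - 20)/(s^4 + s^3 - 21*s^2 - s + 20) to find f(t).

f(t) = -4*exp(4*t) + 6*exp(t) + 3*exp(-t) + 5*exp(-5*t)

Factor the denominator: s^4 + s^3 - 21*s^2 - s + 20 = (s - 4)*(s - 1)*(s + 1)*(s + 5).
Partial fraction decomposition gives [5/(s + 5)] + [-4/(s - 4)] + [3/(s + 1)] + [6/(s - 1)].
Invert each term: 5/(s + 5) ↔ 5e^(-5t); -4/(s - 4) ↔ -4e^(4t); 3/(s + 1) ↔ 3e^(-t); 6/(s - 1) ↔ 6e^(t).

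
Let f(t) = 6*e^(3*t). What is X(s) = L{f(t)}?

L{6} = 6/s.
By the first shifting theorem, multiplying by e^(3t) replaces s with s - 3.

X(s) = 6/(s - 3)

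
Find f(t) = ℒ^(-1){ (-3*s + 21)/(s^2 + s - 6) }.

Factor the denominator: s^2 + s - 6 = (s - 2)*(s + 3).
Partial fraction decomposition gives [3/(s - 2)] + [-6/(s + 3)].
Invert each term: 3/(s - 2) ↔ 3e^(2t); -6/(s + 3) ↔ -6e^(-3t).

f(t) = 3*exp(2*t) - 6*exp(-3*t)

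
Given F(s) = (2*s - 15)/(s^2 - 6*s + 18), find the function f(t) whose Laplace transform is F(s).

Complete the square in the denominator: s^2 - 6*s + 18 = (s - 3)^2 + 3^2.
Split the numerator to match: 2*s - 15 = 2·(s - 3) - 3·3.
Invert each term: 2·(s - 3)/((s - 3)^2 + 9) ↔ 2e^(3t)cos(3t); -3·3/((s - 3)^2 + 9) ↔ -3e^(3t)sin(3t).

f(t) = -3*exp(3*t)*sin(3*t) + 2*exp(3*t)*cos(3*t)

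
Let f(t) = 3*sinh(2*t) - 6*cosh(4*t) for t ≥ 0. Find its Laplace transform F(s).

F(s) = -6*s/(s^2 - 16) + 6/(s^2 - 4)

The transform is linear, so treat each term independently.
(-6)·[L{cosh(4t)} = s/(s^2 - 16)]; (3)·[L{sinh(2t)} = 2/(s^2 - 4)].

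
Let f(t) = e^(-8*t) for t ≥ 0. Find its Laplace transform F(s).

F(s) = 1/(s + 8)

L{1} = 1/s.
By the first shifting theorem, multiplying by e^(-8t) replaces s with s + 8.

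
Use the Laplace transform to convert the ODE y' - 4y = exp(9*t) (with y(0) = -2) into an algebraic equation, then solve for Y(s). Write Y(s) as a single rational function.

Apply the Laplace transform to the equation.
Using L{y'} = sY - y(0) = sY - (-2), the left side becomes (s - 4)Y - (-2).
The right side is L{exp(9*t)} = 1/(s - 9).
So (s - 4)Y = 1/(s - 9) + (-2).
Divide through and combine into a single rational function.

Y(s) = (-2*s + 19)/(s^2 - 13*s + 36)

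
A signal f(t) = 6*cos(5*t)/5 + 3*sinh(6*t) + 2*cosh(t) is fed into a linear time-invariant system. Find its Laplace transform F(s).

By linearity of the Laplace transform, transform each term separately.
(2)·[L{cosh(t)} = s/(s^2 - 1)]; (6/5)·[L{cos(5t)} = s/(s^2 + 25)]; (3)·[L{sinh(6t)} = 6/(s^2 - 36)].

F(s) = 6*s/(5*(s^2 + 25)) + 2*s/(s^2 - 1) + 18/(s^2 - 36)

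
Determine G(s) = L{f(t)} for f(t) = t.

G(s) = s^(-2)

L{t} = 1!/s^2 = 1/s^2.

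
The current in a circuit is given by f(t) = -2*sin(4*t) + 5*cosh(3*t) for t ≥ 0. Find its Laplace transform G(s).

G(s) = 5*s/(s^2 - 9) - 8/(s^2 + 16)

Apply the Laplace transform termwise.
(5)·[L{cosh(3t)} = s/(s^2 - 9)]; (-2)·[L{sin(4t)} = 4/(s^2 + 16)].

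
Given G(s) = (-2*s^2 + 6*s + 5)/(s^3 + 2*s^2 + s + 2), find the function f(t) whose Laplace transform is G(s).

Factor the denominator: s^3 + 2*s^2 + s + 2 = (s + 2)*(s^2 + 1).
Partial fraction decomposition gives [-3/(s + 2)] + [s/(s^2 + 1)] + [4/(s^2 + 1)].
Invert each term: -3/(s + 2) ↔ -3e^(-2t); 1·s/(s^2 + 1) ↔ cos(t); 4·1/(s^2 + 1) ↔ 4sin(t).

f(t) = 4*sin(t) + cos(t) - 3*exp(-2*t)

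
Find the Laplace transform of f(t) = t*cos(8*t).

L{cos(8t)} = s/(s^2 + 64).
Then apply L{t·g(t)} = -d/ds[G(s)] with G(s) = s/(s^2 + 64):
differentiating 1 time and applying the sign gives (s - 8)*(s + 8)/(s^2 + 64)^2.

(s - 8)*(s + 8)/(s^2 + 64)^2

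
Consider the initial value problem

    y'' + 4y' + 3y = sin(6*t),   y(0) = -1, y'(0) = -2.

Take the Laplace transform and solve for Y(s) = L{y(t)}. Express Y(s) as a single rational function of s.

Laplace-transform each side.
Using L{y''} = s^2 Y - s·y(0) - y'(0) and L{y'} = sY - y(0), with y(0) = -1, y'(0) = -2, the left side becomes (s^2 + 4*s + 3)Y - (-s - 6).
The right side is L{sin(6*t)} = 6/(s^2 + 36).
So (s^2 + 4*s + 3)Y = 6/(s^2 + 36) + (-s - 6).
Divide through and combine into a single rational function.

Y(s) = (-s^3 - 6*s^2 - 36*s - 210)/(s^4 + 4*s^3 + 39*s^2 + 144*s + 108)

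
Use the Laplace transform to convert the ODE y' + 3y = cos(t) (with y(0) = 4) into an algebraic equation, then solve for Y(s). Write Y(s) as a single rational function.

Take the Laplace transform of both sides.
With L{y'} = sY - y(0) = sY - 4: the LHS transforms to (s + 3)Y - (4).
The right side is L{cos(t)} = s/(s^2 + 1).
So (s + 3)Y = s/(s^2 + 1) + (4).
Divide through and combine into a single rational function.

Y(s) = (4*s^2 + s + 4)/(s^3 + 3*s^2 + s + 3)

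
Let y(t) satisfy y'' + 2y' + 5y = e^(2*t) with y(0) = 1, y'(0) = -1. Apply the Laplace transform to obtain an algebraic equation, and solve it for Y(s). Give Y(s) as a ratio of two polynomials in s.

Take the Laplace transform of both sides.
With L{y''} = s^2 Y - s·y(0) - y'(0) and L{y'} = sY - y(0), with y(0) = 1, y'(0) = -1: the LHS transforms to (s^2 + 2*s + 5)Y - (s + 1).
The right side is L{e^(2*t)} = 1/(s - 2).
So (s^2 + 2*s + 5)Y = 1/(s - 2) + (s + 1).
Solve for Y(s) and write it as one ratio of polynomials.

Y(s) = (s^2 - s - 1)/(s^3 + s - 10)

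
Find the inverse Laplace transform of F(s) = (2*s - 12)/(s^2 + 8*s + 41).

-4*exp(-4*t)*sin(5*t) + 2*exp(-4*t)*cos(5*t)

Complete the square in the denominator: s^2 + 8*s + 41 = (s + 4)^2 + 5^2.
Split the numerator to match: 2*s - 12 = 2·(s + 4) - 4·5.
Invert each term: 2·(s + 4)/((s + 4)^2 + 25) ↔ 2e^(-4t)cos(5t); -4·5/((s + 4)^2 + 25) ↔ -4e^(-4t)sin(5t).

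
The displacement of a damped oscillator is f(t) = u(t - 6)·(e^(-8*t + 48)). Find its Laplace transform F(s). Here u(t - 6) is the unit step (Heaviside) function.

By the second shifting theorem, L{u(t - c)·g(t - c)} = e^(-cs)·G(s) with c = 6 and G(s) = L{g(t)}.
L{e^(-8t)} = 1/(s + 8).

F(s) = exp(-6*s)/(s + 8)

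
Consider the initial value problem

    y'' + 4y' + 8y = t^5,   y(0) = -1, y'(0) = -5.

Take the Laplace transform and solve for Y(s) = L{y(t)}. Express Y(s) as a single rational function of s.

Laplace-transform each side.
The derivative rules (L{y''} = s^2 Y - s·y(0) - y'(0) and L{y'} = sY - y(0), with y(0) = -1, y'(0) = -5) turn the left side into (s^2 + 4*s + 8)Y - (-s - 9).
The right side is L{t^5} = 120/s^6.
So (s^2 + 4*s + 8)Y = 120/s^6 + (-s - 9).
Divide through and combine into a single rational function.

Y(s) = (-s^7 - 9*s^6 + 120)/(s^8 + 4*s^7 + 8*s^6)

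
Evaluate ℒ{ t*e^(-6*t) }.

(s + 6)^(-2)

L{e^(-6t)} = 1/(s + 6).
Then apply L{t·g(t)} = -d/ds[G(s)] with G(s) = 1/(s + 6):
differentiating 1 time and applying the sign gives (s + 6)^(-2).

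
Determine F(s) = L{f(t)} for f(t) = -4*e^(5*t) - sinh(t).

F(s) = -1/(s^2 - 1) - 4/(s - 5)

By linearity of the Laplace transform, transform each term separately.
(-1)·[L{sinh(t)} = 1/(s^2 - 1)]; (-4)·[L{e^(5t)} = 1/(s - 5)].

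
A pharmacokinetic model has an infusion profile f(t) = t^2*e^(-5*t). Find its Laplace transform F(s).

F(s) = 2/(s + 5)^3

L{e^(-5t)} = 1/(s + 5).
Then apply L{t^2·g(t)} = (-1)^2 d^2/ds^2[G(s)] with G(s) = 1/(s + 5):
differentiating 2 times and applying the sign gives 2/(s + 5)^3.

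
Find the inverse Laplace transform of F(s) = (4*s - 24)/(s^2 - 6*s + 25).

-3*exp(3*t)*sin(4*t) + 4*exp(3*t)*cos(4*t)

Complete the square in the denominator: s^2 - 6*s + 25 = (s - 3)^2 + 4^2.
Split the numerator to match: 4*s - 24 = 4·(s - 3) - 3·4.
Invert each term: 4·(s - 3)/((s - 3)^2 + 16) ↔ 4e^(3t)cos(4t); -3·4/((s - 3)^2 + 16) ↔ -3e^(3t)sin(4t).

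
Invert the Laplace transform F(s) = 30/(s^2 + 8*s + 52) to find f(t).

f(t) = 5*exp(-4*t)*sin(6*t)

Rewrite the denominator: s^2 + 8*s + 52 = (s + 4)^2 + 36.
The form in (s + 4) signals a first-shifting-theorem factor e^(-4t).
Since L{sin(6t)} = 6/(s^2 + 36), the inverse is exp(-4*t)*sin(6*t), scaled by 5.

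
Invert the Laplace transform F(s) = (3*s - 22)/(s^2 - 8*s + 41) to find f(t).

Complete the square in the denominator: s^2 - 8*s + 41 = (s - 4)^2 + 5^2.
Split the numerator to match: 3*s - 22 = 3·(s - 4) - 2·5.
Invert each term: 3·(s - 4)/((s - 4)^2 + 25) ↔ 3e^(4t)cos(5t); -2·5/((s - 4)^2 + 25) ↔ -2e^(4t)sin(5t).

f(t) = -2*exp(4*t)*sin(5*t) + 3*exp(4*t)*cos(5*t)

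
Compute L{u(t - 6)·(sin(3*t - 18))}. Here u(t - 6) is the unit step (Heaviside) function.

By the second shifting theorem, L{u(t - c)·g(t - c)} = e^(-cs)·G(s) with c = 6 and G(s) = L{g(t)}.
L{sin(3t)} = 3/(s^2 + 9).

3*exp(-6*s)/(s^2 + 9)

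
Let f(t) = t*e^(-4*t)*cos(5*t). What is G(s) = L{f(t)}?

L{cos(5t)} = s/(s^2 + 25).
Multiplying by e^(-4t) shifts s → s + 4, so L{e^(-4*t)*cos(5*t)} = (s + 4)/((s + 4)^2 + 25).
Then apply L{t·g(t)} = -d/ds[H(s)] with H(s) = (s + 4)/((s + 4)^2 + 25):
differentiating 1 time and applying the sign gives (s - 1)*(s + 9)/(s^2 + 8*s + 41)^2.

G(s) = (s - 1)*(s + 9)/(s^2 + 8*s + 41)^2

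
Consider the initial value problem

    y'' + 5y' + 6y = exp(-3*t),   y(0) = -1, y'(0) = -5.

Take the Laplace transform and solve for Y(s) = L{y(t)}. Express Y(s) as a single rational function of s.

Y(s) = (-s^2 - 13*s - 29)/(s^3 + 8*s^2 + 21*s + 18)

Transform both sides with L{·}.
Using L{y''} = s^2 Y - s·y(0) - y'(0) and L{y'} = sY - y(0), with y(0) = -1, y'(0) = -5, the left side becomes (s^2 + 5*s + 6)Y - (-s - 10).
The right side is L{exp(-3*t)} = 1/(s + 3).
So (s^2 + 5*s + 6)Y = 1/(s + 3) + (-s - 10).
Isolate Y and clear denominators.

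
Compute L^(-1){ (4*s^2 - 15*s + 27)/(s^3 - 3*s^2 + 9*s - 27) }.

exp(3*t) - 2*sin(3*t) + 3*cos(3*t)

Factor the denominator: s^3 - 3*s^2 + 9*s - 27 = (s - 3)*(s^2 + 9).
Partial fraction decomposition gives [1/(s - 3)] + [3*s/(s^2 + 9)] + [-6/(s^2 + 9)].
Invert each term: 1/(s - 3) ↔ e^(3t); 3·s/(s^2 + 9) ↔ 3cos(3t); -2·3/(s^2 + 9) ↔ -2sin(3t).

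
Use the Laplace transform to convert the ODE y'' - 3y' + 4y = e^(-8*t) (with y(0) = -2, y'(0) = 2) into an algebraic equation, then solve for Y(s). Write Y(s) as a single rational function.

Y(s) = (-2*s^2 - 8*s + 65)/(s^3 + 5*s^2 - 20*s + 32)

Transform both sides with L{·}.
Using L{y''} = s^2 Y - s·y(0) - y'(0) and L{y'} = sY - y(0), with y(0) = -2, y'(0) = 2, the left side becomes (s^2 - 3*s + 4)Y - (-2*s + 8).
The right side is L{e^(-8*t)} = 1/(s + 8).
So (s^2 - 3*s + 4)Y = 1/(s + 8) + (-2*s + 8).
Divide through and combine into a single rational function.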